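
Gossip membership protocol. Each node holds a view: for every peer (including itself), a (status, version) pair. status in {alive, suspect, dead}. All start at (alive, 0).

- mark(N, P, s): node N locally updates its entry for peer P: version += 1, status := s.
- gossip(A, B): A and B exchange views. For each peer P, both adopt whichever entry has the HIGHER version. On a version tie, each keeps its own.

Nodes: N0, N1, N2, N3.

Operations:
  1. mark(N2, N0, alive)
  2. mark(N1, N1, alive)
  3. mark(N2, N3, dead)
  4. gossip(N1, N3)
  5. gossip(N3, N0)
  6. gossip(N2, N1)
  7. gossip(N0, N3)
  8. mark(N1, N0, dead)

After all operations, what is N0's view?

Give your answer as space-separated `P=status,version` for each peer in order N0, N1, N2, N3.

Op 1: N2 marks N0=alive -> (alive,v1)
Op 2: N1 marks N1=alive -> (alive,v1)
Op 3: N2 marks N3=dead -> (dead,v1)
Op 4: gossip N1<->N3 -> N1.N0=(alive,v0) N1.N1=(alive,v1) N1.N2=(alive,v0) N1.N3=(alive,v0) | N3.N0=(alive,v0) N3.N1=(alive,v1) N3.N2=(alive,v0) N3.N3=(alive,v0)
Op 5: gossip N3<->N0 -> N3.N0=(alive,v0) N3.N1=(alive,v1) N3.N2=(alive,v0) N3.N3=(alive,v0) | N0.N0=(alive,v0) N0.N1=(alive,v1) N0.N2=(alive,v0) N0.N3=(alive,v0)
Op 6: gossip N2<->N1 -> N2.N0=(alive,v1) N2.N1=(alive,v1) N2.N2=(alive,v0) N2.N3=(dead,v1) | N1.N0=(alive,v1) N1.N1=(alive,v1) N1.N2=(alive,v0) N1.N3=(dead,v1)
Op 7: gossip N0<->N3 -> N0.N0=(alive,v0) N0.N1=(alive,v1) N0.N2=(alive,v0) N0.N3=(alive,v0) | N3.N0=(alive,v0) N3.N1=(alive,v1) N3.N2=(alive,v0) N3.N3=(alive,v0)
Op 8: N1 marks N0=dead -> (dead,v2)

Answer: N0=alive,0 N1=alive,1 N2=alive,0 N3=alive,0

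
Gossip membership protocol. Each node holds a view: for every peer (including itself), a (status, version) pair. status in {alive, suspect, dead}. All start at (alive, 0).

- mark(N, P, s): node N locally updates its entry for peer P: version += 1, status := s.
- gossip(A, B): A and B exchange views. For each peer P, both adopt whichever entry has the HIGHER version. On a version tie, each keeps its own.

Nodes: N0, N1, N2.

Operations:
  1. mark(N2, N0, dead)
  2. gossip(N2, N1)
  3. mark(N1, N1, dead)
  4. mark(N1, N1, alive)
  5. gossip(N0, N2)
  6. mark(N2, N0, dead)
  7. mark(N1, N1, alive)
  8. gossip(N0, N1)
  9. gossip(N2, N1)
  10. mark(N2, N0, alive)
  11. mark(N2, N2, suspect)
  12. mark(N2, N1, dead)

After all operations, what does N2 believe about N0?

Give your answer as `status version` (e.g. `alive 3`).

Answer: alive 3

Derivation:
Op 1: N2 marks N0=dead -> (dead,v1)
Op 2: gossip N2<->N1 -> N2.N0=(dead,v1) N2.N1=(alive,v0) N2.N2=(alive,v0) | N1.N0=(dead,v1) N1.N1=(alive,v0) N1.N2=(alive,v0)
Op 3: N1 marks N1=dead -> (dead,v1)
Op 4: N1 marks N1=alive -> (alive,v2)
Op 5: gossip N0<->N2 -> N0.N0=(dead,v1) N0.N1=(alive,v0) N0.N2=(alive,v0) | N2.N0=(dead,v1) N2.N1=(alive,v0) N2.N2=(alive,v0)
Op 6: N2 marks N0=dead -> (dead,v2)
Op 7: N1 marks N1=alive -> (alive,v3)
Op 8: gossip N0<->N1 -> N0.N0=(dead,v1) N0.N1=(alive,v3) N0.N2=(alive,v0) | N1.N0=(dead,v1) N1.N1=(alive,v3) N1.N2=(alive,v0)
Op 9: gossip N2<->N1 -> N2.N0=(dead,v2) N2.N1=(alive,v3) N2.N2=(alive,v0) | N1.N0=(dead,v2) N1.N1=(alive,v3) N1.N2=(alive,v0)
Op 10: N2 marks N0=alive -> (alive,v3)
Op 11: N2 marks N2=suspect -> (suspect,v1)
Op 12: N2 marks N1=dead -> (dead,v4)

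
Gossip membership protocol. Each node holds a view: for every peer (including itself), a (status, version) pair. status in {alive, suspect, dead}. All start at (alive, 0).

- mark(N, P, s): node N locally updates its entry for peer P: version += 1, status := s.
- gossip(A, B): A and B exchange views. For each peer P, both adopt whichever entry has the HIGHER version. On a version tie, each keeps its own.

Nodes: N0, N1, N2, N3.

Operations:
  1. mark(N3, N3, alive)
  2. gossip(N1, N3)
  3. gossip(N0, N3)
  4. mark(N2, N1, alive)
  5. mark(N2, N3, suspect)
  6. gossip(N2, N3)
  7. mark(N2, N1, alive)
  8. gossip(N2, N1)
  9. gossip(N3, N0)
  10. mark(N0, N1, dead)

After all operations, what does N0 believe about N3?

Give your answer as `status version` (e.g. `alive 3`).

Answer: alive 1

Derivation:
Op 1: N3 marks N3=alive -> (alive,v1)
Op 2: gossip N1<->N3 -> N1.N0=(alive,v0) N1.N1=(alive,v0) N1.N2=(alive,v0) N1.N3=(alive,v1) | N3.N0=(alive,v0) N3.N1=(alive,v0) N3.N2=(alive,v0) N3.N3=(alive,v1)
Op 3: gossip N0<->N3 -> N0.N0=(alive,v0) N0.N1=(alive,v0) N0.N2=(alive,v0) N0.N3=(alive,v1) | N3.N0=(alive,v0) N3.N1=(alive,v0) N3.N2=(alive,v0) N3.N3=(alive,v1)
Op 4: N2 marks N1=alive -> (alive,v1)
Op 5: N2 marks N3=suspect -> (suspect,v1)
Op 6: gossip N2<->N3 -> N2.N0=(alive,v0) N2.N1=(alive,v1) N2.N2=(alive,v0) N2.N3=(suspect,v1) | N3.N0=(alive,v0) N3.N1=(alive,v1) N3.N2=(alive,v0) N3.N3=(alive,v1)
Op 7: N2 marks N1=alive -> (alive,v2)
Op 8: gossip N2<->N1 -> N2.N0=(alive,v0) N2.N1=(alive,v2) N2.N2=(alive,v0) N2.N3=(suspect,v1) | N1.N0=(alive,v0) N1.N1=(alive,v2) N1.N2=(alive,v0) N1.N3=(alive,v1)
Op 9: gossip N3<->N0 -> N3.N0=(alive,v0) N3.N1=(alive,v1) N3.N2=(alive,v0) N3.N3=(alive,v1) | N0.N0=(alive,v0) N0.N1=(alive,v1) N0.N2=(alive,v0) N0.N3=(alive,v1)
Op 10: N0 marks N1=dead -> (dead,v2)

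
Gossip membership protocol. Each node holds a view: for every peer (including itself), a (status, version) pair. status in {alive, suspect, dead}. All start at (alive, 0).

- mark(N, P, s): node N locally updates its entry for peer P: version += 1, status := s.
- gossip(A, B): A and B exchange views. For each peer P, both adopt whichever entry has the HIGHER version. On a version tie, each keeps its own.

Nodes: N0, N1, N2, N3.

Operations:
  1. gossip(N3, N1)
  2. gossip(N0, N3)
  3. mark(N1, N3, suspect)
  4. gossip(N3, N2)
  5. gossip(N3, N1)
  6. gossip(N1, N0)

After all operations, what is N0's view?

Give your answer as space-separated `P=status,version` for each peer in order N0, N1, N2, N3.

Op 1: gossip N3<->N1 -> N3.N0=(alive,v0) N3.N1=(alive,v0) N3.N2=(alive,v0) N3.N3=(alive,v0) | N1.N0=(alive,v0) N1.N1=(alive,v0) N1.N2=(alive,v0) N1.N3=(alive,v0)
Op 2: gossip N0<->N3 -> N0.N0=(alive,v0) N0.N1=(alive,v0) N0.N2=(alive,v0) N0.N3=(alive,v0) | N3.N0=(alive,v0) N3.N1=(alive,v0) N3.N2=(alive,v0) N3.N3=(alive,v0)
Op 3: N1 marks N3=suspect -> (suspect,v1)
Op 4: gossip N3<->N2 -> N3.N0=(alive,v0) N3.N1=(alive,v0) N3.N2=(alive,v0) N3.N3=(alive,v0) | N2.N0=(alive,v0) N2.N1=(alive,v0) N2.N2=(alive,v0) N2.N3=(alive,v0)
Op 5: gossip N3<->N1 -> N3.N0=(alive,v0) N3.N1=(alive,v0) N3.N2=(alive,v0) N3.N3=(suspect,v1) | N1.N0=(alive,v0) N1.N1=(alive,v0) N1.N2=(alive,v0) N1.N3=(suspect,v1)
Op 6: gossip N1<->N0 -> N1.N0=(alive,v0) N1.N1=(alive,v0) N1.N2=(alive,v0) N1.N3=(suspect,v1) | N0.N0=(alive,v0) N0.N1=(alive,v0) N0.N2=(alive,v0) N0.N3=(suspect,v1)

Answer: N0=alive,0 N1=alive,0 N2=alive,0 N3=suspect,1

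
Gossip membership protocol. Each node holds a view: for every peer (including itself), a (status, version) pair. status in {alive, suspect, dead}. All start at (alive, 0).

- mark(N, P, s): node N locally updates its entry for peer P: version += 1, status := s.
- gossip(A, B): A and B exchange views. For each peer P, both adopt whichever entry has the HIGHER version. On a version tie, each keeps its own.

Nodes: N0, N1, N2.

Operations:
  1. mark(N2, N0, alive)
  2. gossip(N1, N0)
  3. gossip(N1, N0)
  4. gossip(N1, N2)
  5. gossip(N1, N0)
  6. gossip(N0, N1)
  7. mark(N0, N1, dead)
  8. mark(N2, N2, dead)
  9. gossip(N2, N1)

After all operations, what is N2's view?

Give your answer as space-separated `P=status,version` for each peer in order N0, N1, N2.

Op 1: N2 marks N0=alive -> (alive,v1)
Op 2: gossip N1<->N0 -> N1.N0=(alive,v0) N1.N1=(alive,v0) N1.N2=(alive,v0) | N0.N0=(alive,v0) N0.N1=(alive,v0) N0.N2=(alive,v0)
Op 3: gossip N1<->N0 -> N1.N0=(alive,v0) N1.N1=(alive,v0) N1.N2=(alive,v0) | N0.N0=(alive,v0) N0.N1=(alive,v0) N0.N2=(alive,v0)
Op 4: gossip N1<->N2 -> N1.N0=(alive,v1) N1.N1=(alive,v0) N1.N2=(alive,v0) | N2.N0=(alive,v1) N2.N1=(alive,v0) N2.N2=(alive,v0)
Op 5: gossip N1<->N0 -> N1.N0=(alive,v1) N1.N1=(alive,v0) N1.N2=(alive,v0) | N0.N0=(alive,v1) N0.N1=(alive,v0) N0.N2=(alive,v0)
Op 6: gossip N0<->N1 -> N0.N0=(alive,v1) N0.N1=(alive,v0) N0.N2=(alive,v0) | N1.N0=(alive,v1) N1.N1=(alive,v0) N1.N2=(alive,v0)
Op 7: N0 marks N1=dead -> (dead,v1)
Op 8: N2 marks N2=dead -> (dead,v1)
Op 9: gossip N2<->N1 -> N2.N0=(alive,v1) N2.N1=(alive,v0) N2.N2=(dead,v1) | N1.N0=(alive,v1) N1.N1=(alive,v0) N1.N2=(dead,v1)

Answer: N0=alive,1 N1=alive,0 N2=dead,1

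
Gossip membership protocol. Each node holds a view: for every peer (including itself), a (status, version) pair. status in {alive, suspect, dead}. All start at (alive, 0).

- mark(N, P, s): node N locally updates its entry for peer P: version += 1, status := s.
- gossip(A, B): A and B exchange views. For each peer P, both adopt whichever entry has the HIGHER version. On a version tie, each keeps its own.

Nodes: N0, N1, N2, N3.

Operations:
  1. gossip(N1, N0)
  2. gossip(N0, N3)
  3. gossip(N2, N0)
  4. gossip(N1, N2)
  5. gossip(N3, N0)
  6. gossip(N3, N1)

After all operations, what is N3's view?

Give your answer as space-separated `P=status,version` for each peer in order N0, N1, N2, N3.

Op 1: gossip N1<->N0 -> N1.N0=(alive,v0) N1.N1=(alive,v0) N1.N2=(alive,v0) N1.N3=(alive,v0) | N0.N0=(alive,v0) N0.N1=(alive,v0) N0.N2=(alive,v0) N0.N3=(alive,v0)
Op 2: gossip N0<->N3 -> N0.N0=(alive,v0) N0.N1=(alive,v0) N0.N2=(alive,v0) N0.N3=(alive,v0) | N3.N0=(alive,v0) N3.N1=(alive,v0) N3.N2=(alive,v0) N3.N3=(alive,v0)
Op 3: gossip N2<->N0 -> N2.N0=(alive,v0) N2.N1=(alive,v0) N2.N2=(alive,v0) N2.N3=(alive,v0) | N0.N0=(alive,v0) N0.N1=(alive,v0) N0.N2=(alive,v0) N0.N3=(alive,v0)
Op 4: gossip N1<->N2 -> N1.N0=(alive,v0) N1.N1=(alive,v0) N1.N2=(alive,v0) N1.N3=(alive,v0) | N2.N0=(alive,v0) N2.N1=(alive,v0) N2.N2=(alive,v0) N2.N3=(alive,v0)
Op 5: gossip N3<->N0 -> N3.N0=(alive,v0) N3.N1=(alive,v0) N3.N2=(alive,v0) N3.N3=(alive,v0) | N0.N0=(alive,v0) N0.N1=(alive,v0) N0.N2=(alive,v0) N0.N3=(alive,v0)
Op 6: gossip N3<->N1 -> N3.N0=(alive,v0) N3.N1=(alive,v0) N3.N2=(alive,v0) N3.N3=(alive,v0) | N1.N0=(alive,v0) N1.N1=(alive,v0) N1.N2=(alive,v0) N1.N3=(alive,v0)

Answer: N0=alive,0 N1=alive,0 N2=alive,0 N3=alive,0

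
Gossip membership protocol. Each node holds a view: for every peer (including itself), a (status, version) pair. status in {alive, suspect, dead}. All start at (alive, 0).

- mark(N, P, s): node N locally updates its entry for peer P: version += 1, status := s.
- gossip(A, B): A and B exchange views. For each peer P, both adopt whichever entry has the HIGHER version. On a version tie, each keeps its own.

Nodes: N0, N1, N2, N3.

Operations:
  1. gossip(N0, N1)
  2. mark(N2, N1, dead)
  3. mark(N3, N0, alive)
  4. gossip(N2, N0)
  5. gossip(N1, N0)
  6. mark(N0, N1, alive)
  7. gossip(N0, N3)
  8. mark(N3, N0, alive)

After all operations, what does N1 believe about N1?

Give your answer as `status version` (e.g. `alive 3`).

Op 1: gossip N0<->N1 -> N0.N0=(alive,v0) N0.N1=(alive,v0) N0.N2=(alive,v0) N0.N3=(alive,v0) | N1.N0=(alive,v0) N1.N1=(alive,v0) N1.N2=(alive,v0) N1.N3=(alive,v0)
Op 2: N2 marks N1=dead -> (dead,v1)
Op 3: N3 marks N0=alive -> (alive,v1)
Op 4: gossip N2<->N0 -> N2.N0=(alive,v0) N2.N1=(dead,v1) N2.N2=(alive,v0) N2.N3=(alive,v0) | N0.N0=(alive,v0) N0.N1=(dead,v1) N0.N2=(alive,v0) N0.N3=(alive,v0)
Op 5: gossip N1<->N0 -> N1.N0=(alive,v0) N1.N1=(dead,v1) N1.N2=(alive,v0) N1.N3=(alive,v0) | N0.N0=(alive,v0) N0.N1=(dead,v1) N0.N2=(alive,v0) N0.N3=(alive,v0)
Op 6: N0 marks N1=alive -> (alive,v2)
Op 7: gossip N0<->N3 -> N0.N0=(alive,v1) N0.N1=(alive,v2) N0.N2=(alive,v0) N0.N3=(alive,v0) | N3.N0=(alive,v1) N3.N1=(alive,v2) N3.N2=(alive,v0) N3.N3=(alive,v0)
Op 8: N3 marks N0=alive -> (alive,v2)

Answer: dead 1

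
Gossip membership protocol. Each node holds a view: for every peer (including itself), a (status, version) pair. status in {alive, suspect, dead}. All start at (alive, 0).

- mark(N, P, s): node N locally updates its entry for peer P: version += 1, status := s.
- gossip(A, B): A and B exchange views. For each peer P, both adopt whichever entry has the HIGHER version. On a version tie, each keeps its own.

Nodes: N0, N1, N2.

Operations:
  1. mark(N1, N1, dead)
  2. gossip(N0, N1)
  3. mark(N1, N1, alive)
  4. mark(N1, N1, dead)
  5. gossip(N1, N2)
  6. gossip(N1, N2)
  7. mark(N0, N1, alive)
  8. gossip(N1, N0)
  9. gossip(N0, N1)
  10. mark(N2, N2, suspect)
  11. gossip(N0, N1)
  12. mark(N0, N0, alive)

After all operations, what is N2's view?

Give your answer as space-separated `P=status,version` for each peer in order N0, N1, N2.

Answer: N0=alive,0 N1=dead,3 N2=suspect,1

Derivation:
Op 1: N1 marks N1=dead -> (dead,v1)
Op 2: gossip N0<->N1 -> N0.N0=(alive,v0) N0.N1=(dead,v1) N0.N2=(alive,v0) | N1.N0=(alive,v0) N1.N1=(dead,v1) N1.N2=(alive,v0)
Op 3: N1 marks N1=alive -> (alive,v2)
Op 4: N1 marks N1=dead -> (dead,v3)
Op 5: gossip N1<->N2 -> N1.N0=(alive,v0) N1.N1=(dead,v3) N1.N2=(alive,v0) | N2.N0=(alive,v0) N2.N1=(dead,v3) N2.N2=(alive,v0)
Op 6: gossip N1<->N2 -> N1.N0=(alive,v0) N1.N1=(dead,v3) N1.N2=(alive,v0) | N2.N0=(alive,v0) N2.N1=(dead,v3) N2.N2=(alive,v0)
Op 7: N0 marks N1=alive -> (alive,v2)
Op 8: gossip N1<->N0 -> N1.N0=(alive,v0) N1.N1=(dead,v3) N1.N2=(alive,v0) | N0.N0=(alive,v0) N0.N1=(dead,v3) N0.N2=(alive,v0)
Op 9: gossip N0<->N1 -> N0.N0=(alive,v0) N0.N1=(dead,v3) N0.N2=(alive,v0) | N1.N0=(alive,v0) N1.N1=(dead,v3) N1.N2=(alive,v0)
Op 10: N2 marks N2=suspect -> (suspect,v1)
Op 11: gossip N0<->N1 -> N0.N0=(alive,v0) N0.N1=(dead,v3) N0.N2=(alive,v0) | N1.N0=(alive,v0) N1.N1=(dead,v3) N1.N2=(alive,v0)
Op 12: N0 marks N0=alive -> (alive,v1)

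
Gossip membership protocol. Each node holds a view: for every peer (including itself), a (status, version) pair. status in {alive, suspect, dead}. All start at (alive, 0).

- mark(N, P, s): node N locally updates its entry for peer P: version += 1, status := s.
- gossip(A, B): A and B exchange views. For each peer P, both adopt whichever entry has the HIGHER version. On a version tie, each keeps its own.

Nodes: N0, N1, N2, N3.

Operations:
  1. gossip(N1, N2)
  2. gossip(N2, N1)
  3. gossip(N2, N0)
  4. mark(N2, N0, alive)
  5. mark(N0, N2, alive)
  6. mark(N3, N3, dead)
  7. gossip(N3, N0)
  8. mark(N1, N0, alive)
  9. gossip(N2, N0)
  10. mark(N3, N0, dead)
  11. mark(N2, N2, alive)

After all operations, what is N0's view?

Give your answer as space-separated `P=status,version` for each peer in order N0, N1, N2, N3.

Op 1: gossip N1<->N2 -> N1.N0=(alive,v0) N1.N1=(alive,v0) N1.N2=(alive,v0) N1.N3=(alive,v0) | N2.N0=(alive,v0) N2.N1=(alive,v0) N2.N2=(alive,v0) N2.N3=(alive,v0)
Op 2: gossip N2<->N1 -> N2.N0=(alive,v0) N2.N1=(alive,v0) N2.N2=(alive,v0) N2.N3=(alive,v0) | N1.N0=(alive,v0) N1.N1=(alive,v0) N1.N2=(alive,v0) N1.N3=(alive,v0)
Op 3: gossip N2<->N0 -> N2.N0=(alive,v0) N2.N1=(alive,v0) N2.N2=(alive,v0) N2.N3=(alive,v0) | N0.N0=(alive,v0) N0.N1=(alive,v0) N0.N2=(alive,v0) N0.N3=(alive,v0)
Op 4: N2 marks N0=alive -> (alive,v1)
Op 5: N0 marks N2=alive -> (alive,v1)
Op 6: N3 marks N3=dead -> (dead,v1)
Op 7: gossip N3<->N0 -> N3.N0=(alive,v0) N3.N1=(alive,v0) N3.N2=(alive,v1) N3.N3=(dead,v1) | N0.N0=(alive,v0) N0.N1=(alive,v0) N0.N2=(alive,v1) N0.N3=(dead,v1)
Op 8: N1 marks N0=alive -> (alive,v1)
Op 9: gossip N2<->N0 -> N2.N0=(alive,v1) N2.N1=(alive,v0) N2.N2=(alive,v1) N2.N3=(dead,v1) | N0.N0=(alive,v1) N0.N1=(alive,v0) N0.N2=(alive,v1) N0.N3=(dead,v1)
Op 10: N3 marks N0=dead -> (dead,v1)
Op 11: N2 marks N2=alive -> (alive,v2)

Answer: N0=alive,1 N1=alive,0 N2=alive,1 N3=dead,1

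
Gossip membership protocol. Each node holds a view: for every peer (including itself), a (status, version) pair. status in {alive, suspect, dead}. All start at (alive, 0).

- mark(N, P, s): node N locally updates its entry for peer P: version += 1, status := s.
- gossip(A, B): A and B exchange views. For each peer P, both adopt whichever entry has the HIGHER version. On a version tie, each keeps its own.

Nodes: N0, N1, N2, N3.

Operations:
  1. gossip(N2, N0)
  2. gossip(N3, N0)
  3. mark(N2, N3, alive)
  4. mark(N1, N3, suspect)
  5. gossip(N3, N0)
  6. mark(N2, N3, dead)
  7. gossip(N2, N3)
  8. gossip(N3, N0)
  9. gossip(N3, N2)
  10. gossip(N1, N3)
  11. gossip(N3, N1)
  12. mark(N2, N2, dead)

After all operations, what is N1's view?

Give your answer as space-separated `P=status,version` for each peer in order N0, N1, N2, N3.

Answer: N0=alive,0 N1=alive,0 N2=alive,0 N3=dead,2

Derivation:
Op 1: gossip N2<->N0 -> N2.N0=(alive,v0) N2.N1=(alive,v0) N2.N2=(alive,v0) N2.N3=(alive,v0) | N0.N0=(alive,v0) N0.N1=(alive,v0) N0.N2=(alive,v0) N0.N3=(alive,v0)
Op 2: gossip N3<->N0 -> N3.N0=(alive,v0) N3.N1=(alive,v0) N3.N2=(alive,v0) N3.N3=(alive,v0) | N0.N0=(alive,v0) N0.N1=(alive,v0) N0.N2=(alive,v0) N0.N3=(alive,v0)
Op 3: N2 marks N3=alive -> (alive,v1)
Op 4: N1 marks N3=suspect -> (suspect,v1)
Op 5: gossip N3<->N0 -> N3.N0=(alive,v0) N3.N1=(alive,v0) N3.N2=(alive,v0) N3.N3=(alive,v0) | N0.N0=(alive,v0) N0.N1=(alive,v0) N0.N2=(alive,v0) N0.N3=(alive,v0)
Op 6: N2 marks N3=dead -> (dead,v2)
Op 7: gossip N2<->N3 -> N2.N0=(alive,v0) N2.N1=(alive,v0) N2.N2=(alive,v0) N2.N3=(dead,v2) | N3.N0=(alive,v0) N3.N1=(alive,v0) N3.N2=(alive,v0) N3.N3=(dead,v2)
Op 8: gossip N3<->N0 -> N3.N0=(alive,v0) N3.N1=(alive,v0) N3.N2=(alive,v0) N3.N3=(dead,v2) | N0.N0=(alive,v0) N0.N1=(alive,v0) N0.N2=(alive,v0) N0.N3=(dead,v2)
Op 9: gossip N3<->N2 -> N3.N0=(alive,v0) N3.N1=(alive,v0) N3.N2=(alive,v0) N3.N3=(dead,v2) | N2.N0=(alive,v0) N2.N1=(alive,v0) N2.N2=(alive,v0) N2.N3=(dead,v2)
Op 10: gossip N1<->N3 -> N1.N0=(alive,v0) N1.N1=(alive,v0) N1.N2=(alive,v0) N1.N3=(dead,v2) | N3.N0=(alive,v0) N3.N1=(alive,v0) N3.N2=(alive,v0) N3.N3=(dead,v2)
Op 11: gossip N3<->N1 -> N3.N0=(alive,v0) N3.N1=(alive,v0) N3.N2=(alive,v0) N3.N3=(dead,v2) | N1.N0=(alive,v0) N1.N1=(alive,v0) N1.N2=(alive,v0) N1.N3=(dead,v2)
Op 12: N2 marks N2=dead -> (dead,v1)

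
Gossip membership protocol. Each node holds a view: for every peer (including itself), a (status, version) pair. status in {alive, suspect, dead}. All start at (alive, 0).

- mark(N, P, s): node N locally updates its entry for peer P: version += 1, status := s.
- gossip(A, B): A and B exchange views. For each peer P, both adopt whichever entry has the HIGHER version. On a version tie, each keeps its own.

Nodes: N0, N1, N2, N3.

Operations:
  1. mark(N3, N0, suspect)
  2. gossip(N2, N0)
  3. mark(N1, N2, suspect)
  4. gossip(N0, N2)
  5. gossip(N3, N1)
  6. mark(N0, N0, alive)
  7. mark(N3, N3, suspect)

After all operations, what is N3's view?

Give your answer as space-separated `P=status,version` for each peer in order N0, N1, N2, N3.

Op 1: N3 marks N0=suspect -> (suspect,v1)
Op 2: gossip N2<->N0 -> N2.N0=(alive,v0) N2.N1=(alive,v0) N2.N2=(alive,v0) N2.N3=(alive,v0) | N0.N0=(alive,v0) N0.N1=(alive,v0) N0.N2=(alive,v0) N0.N3=(alive,v0)
Op 3: N1 marks N2=suspect -> (suspect,v1)
Op 4: gossip N0<->N2 -> N0.N0=(alive,v0) N0.N1=(alive,v0) N0.N2=(alive,v0) N0.N3=(alive,v0) | N2.N0=(alive,v0) N2.N1=(alive,v0) N2.N2=(alive,v0) N2.N3=(alive,v0)
Op 5: gossip N3<->N1 -> N3.N0=(suspect,v1) N3.N1=(alive,v0) N3.N2=(suspect,v1) N3.N3=(alive,v0) | N1.N0=(suspect,v1) N1.N1=(alive,v0) N1.N2=(suspect,v1) N1.N3=(alive,v0)
Op 6: N0 marks N0=alive -> (alive,v1)
Op 7: N3 marks N3=suspect -> (suspect,v1)

Answer: N0=suspect,1 N1=alive,0 N2=suspect,1 N3=suspect,1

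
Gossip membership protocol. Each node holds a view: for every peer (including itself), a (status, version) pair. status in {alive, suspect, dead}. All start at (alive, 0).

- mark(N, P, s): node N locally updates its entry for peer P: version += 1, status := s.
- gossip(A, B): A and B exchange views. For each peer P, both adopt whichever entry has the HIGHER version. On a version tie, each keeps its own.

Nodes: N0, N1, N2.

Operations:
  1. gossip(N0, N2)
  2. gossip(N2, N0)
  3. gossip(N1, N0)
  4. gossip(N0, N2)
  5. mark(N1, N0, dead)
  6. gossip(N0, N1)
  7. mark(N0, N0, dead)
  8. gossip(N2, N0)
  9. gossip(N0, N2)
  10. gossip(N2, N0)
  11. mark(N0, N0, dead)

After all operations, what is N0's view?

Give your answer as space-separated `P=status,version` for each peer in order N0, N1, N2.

Answer: N0=dead,3 N1=alive,0 N2=alive,0

Derivation:
Op 1: gossip N0<->N2 -> N0.N0=(alive,v0) N0.N1=(alive,v0) N0.N2=(alive,v0) | N2.N0=(alive,v0) N2.N1=(alive,v0) N2.N2=(alive,v0)
Op 2: gossip N2<->N0 -> N2.N0=(alive,v0) N2.N1=(alive,v0) N2.N2=(alive,v0) | N0.N0=(alive,v0) N0.N1=(alive,v0) N0.N2=(alive,v0)
Op 3: gossip N1<->N0 -> N1.N0=(alive,v0) N1.N1=(alive,v0) N1.N2=(alive,v0) | N0.N0=(alive,v0) N0.N1=(alive,v0) N0.N2=(alive,v0)
Op 4: gossip N0<->N2 -> N0.N0=(alive,v0) N0.N1=(alive,v0) N0.N2=(alive,v0) | N2.N0=(alive,v0) N2.N1=(alive,v0) N2.N2=(alive,v0)
Op 5: N1 marks N0=dead -> (dead,v1)
Op 6: gossip N0<->N1 -> N0.N0=(dead,v1) N0.N1=(alive,v0) N0.N2=(alive,v0) | N1.N0=(dead,v1) N1.N1=(alive,v0) N1.N2=(alive,v0)
Op 7: N0 marks N0=dead -> (dead,v2)
Op 8: gossip N2<->N0 -> N2.N0=(dead,v2) N2.N1=(alive,v0) N2.N2=(alive,v0) | N0.N0=(dead,v2) N0.N1=(alive,v0) N0.N2=(alive,v0)
Op 9: gossip N0<->N2 -> N0.N0=(dead,v2) N0.N1=(alive,v0) N0.N2=(alive,v0) | N2.N0=(dead,v2) N2.N1=(alive,v0) N2.N2=(alive,v0)
Op 10: gossip N2<->N0 -> N2.N0=(dead,v2) N2.N1=(alive,v0) N2.N2=(alive,v0) | N0.N0=(dead,v2) N0.N1=(alive,v0) N0.N2=(alive,v0)
Op 11: N0 marks N0=dead -> (dead,v3)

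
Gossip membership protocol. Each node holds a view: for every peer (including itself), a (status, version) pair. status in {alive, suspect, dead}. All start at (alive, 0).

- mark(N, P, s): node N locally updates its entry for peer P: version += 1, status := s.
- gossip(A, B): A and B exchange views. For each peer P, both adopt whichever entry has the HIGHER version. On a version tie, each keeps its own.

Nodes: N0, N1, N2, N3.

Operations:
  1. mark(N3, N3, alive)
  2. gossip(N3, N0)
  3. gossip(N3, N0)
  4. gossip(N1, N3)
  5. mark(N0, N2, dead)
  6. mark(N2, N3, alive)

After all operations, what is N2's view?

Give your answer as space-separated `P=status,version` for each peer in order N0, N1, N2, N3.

Op 1: N3 marks N3=alive -> (alive,v1)
Op 2: gossip N3<->N0 -> N3.N0=(alive,v0) N3.N1=(alive,v0) N3.N2=(alive,v0) N3.N3=(alive,v1) | N0.N0=(alive,v0) N0.N1=(alive,v0) N0.N2=(alive,v0) N0.N3=(alive,v1)
Op 3: gossip N3<->N0 -> N3.N0=(alive,v0) N3.N1=(alive,v0) N3.N2=(alive,v0) N3.N3=(alive,v1) | N0.N0=(alive,v0) N0.N1=(alive,v0) N0.N2=(alive,v0) N0.N3=(alive,v1)
Op 4: gossip N1<->N3 -> N1.N0=(alive,v0) N1.N1=(alive,v0) N1.N2=(alive,v0) N1.N3=(alive,v1) | N3.N0=(alive,v0) N3.N1=(alive,v0) N3.N2=(alive,v0) N3.N3=(alive,v1)
Op 5: N0 marks N2=dead -> (dead,v1)
Op 6: N2 marks N3=alive -> (alive,v1)

Answer: N0=alive,0 N1=alive,0 N2=alive,0 N3=alive,1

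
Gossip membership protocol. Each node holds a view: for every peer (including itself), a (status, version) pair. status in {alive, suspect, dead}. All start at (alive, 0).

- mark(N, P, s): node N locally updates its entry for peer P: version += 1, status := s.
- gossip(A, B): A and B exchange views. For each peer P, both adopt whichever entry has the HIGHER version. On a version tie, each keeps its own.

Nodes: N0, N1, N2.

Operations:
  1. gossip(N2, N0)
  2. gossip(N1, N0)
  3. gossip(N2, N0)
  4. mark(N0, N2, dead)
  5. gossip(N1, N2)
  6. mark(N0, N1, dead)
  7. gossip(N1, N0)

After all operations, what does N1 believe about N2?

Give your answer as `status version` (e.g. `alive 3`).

Answer: dead 1

Derivation:
Op 1: gossip N2<->N0 -> N2.N0=(alive,v0) N2.N1=(alive,v0) N2.N2=(alive,v0) | N0.N0=(alive,v0) N0.N1=(alive,v0) N0.N2=(alive,v0)
Op 2: gossip N1<->N0 -> N1.N0=(alive,v0) N1.N1=(alive,v0) N1.N2=(alive,v0) | N0.N0=(alive,v0) N0.N1=(alive,v0) N0.N2=(alive,v0)
Op 3: gossip N2<->N0 -> N2.N0=(alive,v0) N2.N1=(alive,v0) N2.N2=(alive,v0) | N0.N0=(alive,v0) N0.N1=(alive,v0) N0.N2=(alive,v0)
Op 4: N0 marks N2=dead -> (dead,v1)
Op 5: gossip N1<->N2 -> N1.N0=(alive,v0) N1.N1=(alive,v0) N1.N2=(alive,v0) | N2.N0=(alive,v0) N2.N1=(alive,v0) N2.N2=(alive,v0)
Op 6: N0 marks N1=dead -> (dead,v1)
Op 7: gossip N1<->N0 -> N1.N0=(alive,v0) N1.N1=(dead,v1) N1.N2=(dead,v1) | N0.N0=(alive,v0) N0.N1=(dead,v1) N0.N2=(dead,v1)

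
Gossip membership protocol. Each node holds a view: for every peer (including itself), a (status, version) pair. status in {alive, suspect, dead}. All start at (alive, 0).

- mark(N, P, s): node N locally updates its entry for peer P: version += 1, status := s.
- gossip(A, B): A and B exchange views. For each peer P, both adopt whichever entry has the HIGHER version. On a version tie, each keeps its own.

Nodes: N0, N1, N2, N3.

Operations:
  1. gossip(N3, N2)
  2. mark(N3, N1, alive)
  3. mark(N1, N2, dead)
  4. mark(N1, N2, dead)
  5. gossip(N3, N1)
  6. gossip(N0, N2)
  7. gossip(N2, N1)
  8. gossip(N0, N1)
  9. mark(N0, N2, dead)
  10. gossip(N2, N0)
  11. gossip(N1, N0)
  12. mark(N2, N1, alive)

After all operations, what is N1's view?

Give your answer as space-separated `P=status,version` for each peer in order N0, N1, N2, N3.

Op 1: gossip N3<->N2 -> N3.N0=(alive,v0) N3.N1=(alive,v0) N3.N2=(alive,v0) N3.N3=(alive,v0) | N2.N0=(alive,v0) N2.N1=(alive,v0) N2.N2=(alive,v0) N2.N3=(alive,v0)
Op 2: N3 marks N1=alive -> (alive,v1)
Op 3: N1 marks N2=dead -> (dead,v1)
Op 4: N1 marks N2=dead -> (dead,v2)
Op 5: gossip N3<->N1 -> N3.N0=(alive,v0) N3.N1=(alive,v1) N3.N2=(dead,v2) N3.N3=(alive,v0) | N1.N0=(alive,v0) N1.N1=(alive,v1) N1.N2=(dead,v2) N1.N3=(alive,v0)
Op 6: gossip N0<->N2 -> N0.N0=(alive,v0) N0.N1=(alive,v0) N0.N2=(alive,v0) N0.N3=(alive,v0) | N2.N0=(alive,v0) N2.N1=(alive,v0) N2.N2=(alive,v0) N2.N3=(alive,v0)
Op 7: gossip N2<->N1 -> N2.N0=(alive,v0) N2.N1=(alive,v1) N2.N2=(dead,v2) N2.N3=(alive,v0) | N1.N0=(alive,v0) N1.N1=(alive,v1) N1.N2=(dead,v2) N1.N3=(alive,v0)
Op 8: gossip N0<->N1 -> N0.N0=(alive,v0) N0.N1=(alive,v1) N0.N2=(dead,v2) N0.N3=(alive,v0) | N1.N0=(alive,v0) N1.N1=(alive,v1) N1.N2=(dead,v2) N1.N3=(alive,v0)
Op 9: N0 marks N2=dead -> (dead,v3)
Op 10: gossip N2<->N0 -> N2.N0=(alive,v0) N2.N1=(alive,v1) N2.N2=(dead,v3) N2.N3=(alive,v0) | N0.N0=(alive,v0) N0.N1=(alive,v1) N0.N2=(dead,v3) N0.N3=(alive,v0)
Op 11: gossip N1<->N0 -> N1.N0=(alive,v0) N1.N1=(alive,v1) N1.N2=(dead,v3) N1.N3=(alive,v0) | N0.N0=(alive,v0) N0.N1=(alive,v1) N0.N2=(dead,v3) N0.N3=(alive,v0)
Op 12: N2 marks N1=alive -> (alive,v2)

Answer: N0=alive,0 N1=alive,1 N2=dead,3 N3=alive,0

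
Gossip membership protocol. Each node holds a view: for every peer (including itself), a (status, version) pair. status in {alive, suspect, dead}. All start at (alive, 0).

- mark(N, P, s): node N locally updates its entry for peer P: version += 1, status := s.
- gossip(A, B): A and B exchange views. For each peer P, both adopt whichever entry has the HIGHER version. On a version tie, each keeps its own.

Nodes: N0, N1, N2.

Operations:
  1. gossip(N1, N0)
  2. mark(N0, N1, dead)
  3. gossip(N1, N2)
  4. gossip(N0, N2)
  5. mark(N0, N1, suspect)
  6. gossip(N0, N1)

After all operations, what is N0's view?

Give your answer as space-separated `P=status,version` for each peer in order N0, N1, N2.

Answer: N0=alive,0 N1=suspect,2 N2=alive,0

Derivation:
Op 1: gossip N1<->N0 -> N1.N0=(alive,v0) N1.N1=(alive,v0) N1.N2=(alive,v0) | N0.N0=(alive,v0) N0.N1=(alive,v0) N0.N2=(alive,v0)
Op 2: N0 marks N1=dead -> (dead,v1)
Op 3: gossip N1<->N2 -> N1.N0=(alive,v0) N1.N1=(alive,v0) N1.N2=(alive,v0) | N2.N0=(alive,v0) N2.N1=(alive,v0) N2.N2=(alive,v0)
Op 4: gossip N0<->N2 -> N0.N0=(alive,v0) N0.N1=(dead,v1) N0.N2=(alive,v0) | N2.N0=(alive,v0) N2.N1=(dead,v1) N2.N2=(alive,v0)
Op 5: N0 marks N1=suspect -> (suspect,v2)
Op 6: gossip N0<->N1 -> N0.N0=(alive,v0) N0.N1=(suspect,v2) N0.N2=(alive,v0) | N1.N0=(alive,v0) N1.N1=(suspect,v2) N1.N2=(alive,v0)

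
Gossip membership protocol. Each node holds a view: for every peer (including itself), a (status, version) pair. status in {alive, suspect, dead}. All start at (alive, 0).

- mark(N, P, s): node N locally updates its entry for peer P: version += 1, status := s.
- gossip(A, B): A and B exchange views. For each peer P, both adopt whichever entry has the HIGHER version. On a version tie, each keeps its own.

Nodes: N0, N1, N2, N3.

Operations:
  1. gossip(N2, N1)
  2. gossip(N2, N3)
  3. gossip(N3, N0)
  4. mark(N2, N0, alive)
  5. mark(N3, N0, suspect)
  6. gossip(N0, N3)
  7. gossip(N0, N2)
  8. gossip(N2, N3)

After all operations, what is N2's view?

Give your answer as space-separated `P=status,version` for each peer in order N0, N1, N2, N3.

Op 1: gossip N2<->N1 -> N2.N0=(alive,v0) N2.N1=(alive,v0) N2.N2=(alive,v0) N2.N3=(alive,v0) | N1.N0=(alive,v0) N1.N1=(alive,v0) N1.N2=(alive,v0) N1.N3=(alive,v0)
Op 2: gossip N2<->N3 -> N2.N0=(alive,v0) N2.N1=(alive,v0) N2.N2=(alive,v0) N2.N3=(alive,v0) | N3.N0=(alive,v0) N3.N1=(alive,v0) N3.N2=(alive,v0) N3.N3=(alive,v0)
Op 3: gossip N3<->N0 -> N3.N0=(alive,v0) N3.N1=(alive,v0) N3.N2=(alive,v0) N3.N3=(alive,v0) | N0.N0=(alive,v0) N0.N1=(alive,v0) N0.N2=(alive,v0) N0.N3=(alive,v0)
Op 4: N2 marks N0=alive -> (alive,v1)
Op 5: N3 marks N0=suspect -> (suspect,v1)
Op 6: gossip N0<->N3 -> N0.N0=(suspect,v1) N0.N1=(alive,v0) N0.N2=(alive,v0) N0.N3=(alive,v0) | N3.N0=(suspect,v1) N3.N1=(alive,v0) N3.N2=(alive,v0) N3.N3=(alive,v0)
Op 7: gossip N0<->N2 -> N0.N0=(suspect,v1) N0.N1=(alive,v0) N0.N2=(alive,v0) N0.N3=(alive,v0) | N2.N0=(alive,v1) N2.N1=(alive,v0) N2.N2=(alive,v0) N2.N3=(alive,v0)
Op 8: gossip N2<->N3 -> N2.N0=(alive,v1) N2.N1=(alive,v0) N2.N2=(alive,v0) N2.N3=(alive,v0) | N3.N0=(suspect,v1) N3.N1=(alive,v0) N3.N2=(alive,v0) N3.N3=(alive,v0)

Answer: N0=alive,1 N1=alive,0 N2=alive,0 N3=alive,0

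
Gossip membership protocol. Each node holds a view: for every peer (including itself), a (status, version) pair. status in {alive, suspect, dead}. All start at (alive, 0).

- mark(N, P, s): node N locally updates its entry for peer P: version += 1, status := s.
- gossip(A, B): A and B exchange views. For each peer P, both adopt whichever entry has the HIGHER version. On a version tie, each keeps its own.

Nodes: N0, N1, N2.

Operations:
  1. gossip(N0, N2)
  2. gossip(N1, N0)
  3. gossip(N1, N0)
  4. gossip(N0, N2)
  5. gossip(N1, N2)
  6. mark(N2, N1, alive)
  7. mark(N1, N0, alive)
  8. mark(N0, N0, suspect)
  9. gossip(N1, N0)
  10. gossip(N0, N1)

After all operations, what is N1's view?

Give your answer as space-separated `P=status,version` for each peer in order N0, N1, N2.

Answer: N0=alive,1 N1=alive,0 N2=alive,0

Derivation:
Op 1: gossip N0<->N2 -> N0.N0=(alive,v0) N0.N1=(alive,v0) N0.N2=(alive,v0) | N2.N0=(alive,v0) N2.N1=(alive,v0) N2.N2=(alive,v0)
Op 2: gossip N1<->N0 -> N1.N0=(alive,v0) N1.N1=(alive,v0) N1.N2=(alive,v0) | N0.N0=(alive,v0) N0.N1=(alive,v0) N0.N2=(alive,v0)
Op 3: gossip N1<->N0 -> N1.N0=(alive,v0) N1.N1=(alive,v0) N1.N2=(alive,v0) | N0.N0=(alive,v0) N0.N1=(alive,v0) N0.N2=(alive,v0)
Op 4: gossip N0<->N2 -> N0.N0=(alive,v0) N0.N1=(alive,v0) N0.N2=(alive,v0) | N2.N0=(alive,v0) N2.N1=(alive,v0) N2.N2=(alive,v0)
Op 5: gossip N1<->N2 -> N1.N0=(alive,v0) N1.N1=(alive,v0) N1.N2=(alive,v0) | N2.N0=(alive,v0) N2.N1=(alive,v0) N2.N2=(alive,v0)
Op 6: N2 marks N1=alive -> (alive,v1)
Op 7: N1 marks N0=alive -> (alive,v1)
Op 8: N0 marks N0=suspect -> (suspect,v1)
Op 9: gossip N1<->N0 -> N1.N0=(alive,v1) N1.N1=(alive,v0) N1.N2=(alive,v0) | N0.N0=(suspect,v1) N0.N1=(alive,v0) N0.N2=(alive,v0)
Op 10: gossip N0<->N1 -> N0.N0=(suspect,v1) N0.N1=(alive,v0) N0.N2=(alive,v0) | N1.N0=(alive,v1) N1.N1=(alive,v0) N1.N2=(alive,v0)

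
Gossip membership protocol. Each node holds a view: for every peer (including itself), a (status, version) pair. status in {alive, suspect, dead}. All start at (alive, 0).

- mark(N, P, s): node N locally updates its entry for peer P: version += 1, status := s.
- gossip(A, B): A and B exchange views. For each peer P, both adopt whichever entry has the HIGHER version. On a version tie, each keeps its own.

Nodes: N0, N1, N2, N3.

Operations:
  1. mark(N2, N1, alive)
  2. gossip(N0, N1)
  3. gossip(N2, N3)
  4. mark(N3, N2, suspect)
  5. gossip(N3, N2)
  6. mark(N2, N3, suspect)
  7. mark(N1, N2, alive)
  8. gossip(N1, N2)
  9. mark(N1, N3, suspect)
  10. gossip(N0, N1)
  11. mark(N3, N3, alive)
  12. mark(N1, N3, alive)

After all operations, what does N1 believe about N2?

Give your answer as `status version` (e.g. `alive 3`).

Op 1: N2 marks N1=alive -> (alive,v1)
Op 2: gossip N0<->N1 -> N0.N0=(alive,v0) N0.N1=(alive,v0) N0.N2=(alive,v0) N0.N3=(alive,v0) | N1.N0=(alive,v0) N1.N1=(alive,v0) N1.N2=(alive,v0) N1.N3=(alive,v0)
Op 3: gossip N2<->N3 -> N2.N0=(alive,v0) N2.N1=(alive,v1) N2.N2=(alive,v0) N2.N3=(alive,v0) | N3.N0=(alive,v0) N3.N1=(alive,v1) N3.N2=(alive,v0) N3.N3=(alive,v0)
Op 4: N3 marks N2=suspect -> (suspect,v1)
Op 5: gossip N3<->N2 -> N3.N0=(alive,v0) N3.N1=(alive,v1) N3.N2=(suspect,v1) N3.N3=(alive,v0) | N2.N0=(alive,v0) N2.N1=(alive,v1) N2.N2=(suspect,v1) N2.N3=(alive,v0)
Op 6: N2 marks N3=suspect -> (suspect,v1)
Op 7: N1 marks N2=alive -> (alive,v1)
Op 8: gossip N1<->N2 -> N1.N0=(alive,v0) N1.N1=(alive,v1) N1.N2=(alive,v1) N1.N3=(suspect,v1) | N2.N0=(alive,v0) N2.N1=(alive,v1) N2.N2=(suspect,v1) N2.N3=(suspect,v1)
Op 9: N1 marks N3=suspect -> (suspect,v2)
Op 10: gossip N0<->N1 -> N0.N0=(alive,v0) N0.N1=(alive,v1) N0.N2=(alive,v1) N0.N3=(suspect,v2) | N1.N0=(alive,v0) N1.N1=(alive,v1) N1.N2=(alive,v1) N1.N3=(suspect,v2)
Op 11: N3 marks N3=alive -> (alive,v1)
Op 12: N1 marks N3=alive -> (alive,v3)

Answer: alive 1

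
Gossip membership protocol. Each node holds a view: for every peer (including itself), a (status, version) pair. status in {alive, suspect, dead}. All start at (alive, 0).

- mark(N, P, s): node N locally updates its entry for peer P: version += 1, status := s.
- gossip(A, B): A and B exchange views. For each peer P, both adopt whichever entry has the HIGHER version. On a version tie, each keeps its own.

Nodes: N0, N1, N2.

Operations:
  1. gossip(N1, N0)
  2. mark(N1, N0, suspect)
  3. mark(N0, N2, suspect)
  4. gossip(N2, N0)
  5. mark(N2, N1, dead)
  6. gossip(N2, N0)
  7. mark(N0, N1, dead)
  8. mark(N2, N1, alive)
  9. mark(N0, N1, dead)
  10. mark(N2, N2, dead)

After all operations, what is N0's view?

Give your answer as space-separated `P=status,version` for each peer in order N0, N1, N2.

Answer: N0=alive,0 N1=dead,3 N2=suspect,1

Derivation:
Op 1: gossip N1<->N0 -> N1.N0=(alive,v0) N1.N1=(alive,v0) N1.N2=(alive,v0) | N0.N0=(alive,v0) N0.N1=(alive,v0) N0.N2=(alive,v0)
Op 2: N1 marks N0=suspect -> (suspect,v1)
Op 3: N0 marks N2=suspect -> (suspect,v1)
Op 4: gossip N2<->N0 -> N2.N0=(alive,v0) N2.N1=(alive,v0) N2.N2=(suspect,v1) | N0.N0=(alive,v0) N0.N1=(alive,v0) N0.N2=(suspect,v1)
Op 5: N2 marks N1=dead -> (dead,v1)
Op 6: gossip N2<->N0 -> N2.N0=(alive,v0) N2.N1=(dead,v1) N2.N2=(suspect,v1) | N0.N0=(alive,v0) N0.N1=(dead,v1) N0.N2=(suspect,v1)
Op 7: N0 marks N1=dead -> (dead,v2)
Op 8: N2 marks N1=alive -> (alive,v2)
Op 9: N0 marks N1=dead -> (dead,v3)
Op 10: N2 marks N2=dead -> (dead,v2)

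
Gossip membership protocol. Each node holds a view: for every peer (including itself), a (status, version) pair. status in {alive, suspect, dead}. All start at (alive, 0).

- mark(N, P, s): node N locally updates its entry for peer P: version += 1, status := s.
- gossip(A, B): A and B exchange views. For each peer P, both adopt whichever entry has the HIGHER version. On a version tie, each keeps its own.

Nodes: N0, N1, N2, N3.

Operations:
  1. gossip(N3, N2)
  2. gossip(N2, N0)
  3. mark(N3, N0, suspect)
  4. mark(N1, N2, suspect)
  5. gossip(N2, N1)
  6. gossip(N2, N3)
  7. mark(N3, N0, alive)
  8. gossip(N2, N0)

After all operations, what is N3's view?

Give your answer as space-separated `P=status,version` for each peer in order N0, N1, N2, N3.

Op 1: gossip N3<->N2 -> N3.N0=(alive,v0) N3.N1=(alive,v0) N3.N2=(alive,v0) N3.N3=(alive,v0) | N2.N0=(alive,v0) N2.N1=(alive,v0) N2.N2=(alive,v0) N2.N3=(alive,v0)
Op 2: gossip N2<->N0 -> N2.N0=(alive,v0) N2.N1=(alive,v0) N2.N2=(alive,v0) N2.N3=(alive,v0) | N0.N0=(alive,v0) N0.N1=(alive,v0) N0.N2=(alive,v0) N0.N3=(alive,v0)
Op 3: N3 marks N0=suspect -> (suspect,v1)
Op 4: N1 marks N2=suspect -> (suspect,v1)
Op 5: gossip N2<->N1 -> N2.N0=(alive,v0) N2.N1=(alive,v0) N2.N2=(suspect,v1) N2.N3=(alive,v0) | N1.N0=(alive,v0) N1.N1=(alive,v0) N1.N2=(suspect,v1) N1.N3=(alive,v0)
Op 6: gossip N2<->N3 -> N2.N0=(suspect,v1) N2.N1=(alive,v0) N2.N2=(suspect,v1) N2.N3=(alive,v0) | N3.N0=(suspect,v1) N3.N1=(alive,v0) N3.N2=(suspect,v1) N3.N3=(alive,v0)
Op 7: N3 marks N0=alive -> (alive,v2)
Op 8: gossip N2<->N0 -> N2.N0=(suspect,v1) N2.N1=(alive,v0) N2.N2=(suspect,v1) N2.N3=(alive,v0) | N0.N0=(suspect,v1) N0.N1=(alive,v0) N0.N2=(suspect,v1) N0.N3=(alive,v0)

Answer: N0=alive,2 N1=alive,0 N2=suspect,1 N3=alive,0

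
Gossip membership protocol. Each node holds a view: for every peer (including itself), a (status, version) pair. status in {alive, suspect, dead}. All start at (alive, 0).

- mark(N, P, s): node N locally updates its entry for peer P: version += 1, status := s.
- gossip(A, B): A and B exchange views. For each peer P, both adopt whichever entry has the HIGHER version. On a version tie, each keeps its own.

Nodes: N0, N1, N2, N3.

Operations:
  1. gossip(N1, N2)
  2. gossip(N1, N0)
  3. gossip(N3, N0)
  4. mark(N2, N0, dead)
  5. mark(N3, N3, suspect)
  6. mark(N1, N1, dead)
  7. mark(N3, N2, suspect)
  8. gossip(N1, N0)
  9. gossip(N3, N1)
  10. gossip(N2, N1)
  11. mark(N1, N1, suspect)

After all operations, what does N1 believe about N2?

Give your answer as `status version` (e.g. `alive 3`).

Answer: suspect 1

Derivation:
Op 1: gossip N1<->N2 -> N1.N0=(alive,v0) N1.N1=(alive,v0) N1.N2=(alive,v0) N1.N3=(alive,v0) | N2.N0=(alive,v0) N2.N1=(alive,v0) N2.N2=(alive,v0) N2.N3=(alive,v0)
Op 2: gossip N1<->N0 -> N1.N0=(alive,v0) N1.N1=(alive,v0) N1.N2=(alive,v0) N1.N3=(alive,v0) | N0.N0=(alive,v0) N0.N1=(alive,v0) N0.N2=(alive,v0) N0.N3=(alive,v0)
Op 3: gossip N3<->N0 -> N3.N0=(alive,v0) N3.N1=(alive,v0) N3.N2=(alive,v0) N3.N3=(alive,v0) | N0.N0=(alive,v0) N0.N1=(alive,v0) N0.N2=(alive,v0) N0.N3=(alive,v0)
Op 4: N2 marks N0=dead -> (dead,v1)
Op 5: N3 marks N3=suspect -> (suspect,v1)
Op 6: N1 marks N1=dead -> (dead,v1)
Op 7: N3 marks N2=suspect -> (suspect,v1)
Op 8: gossip N1<->N0 -> N1.N0=(alive,v0) N1.N1=(dead,v1) N1.N2=(alive,v0) N1.N3=(alive,v0) | N0.N0=(alive,v0) N0.N1=(dead,v1) N0.N2=(alive,v0) N0.N3=(alive,v0)
Op 9: gossip N3<->N1 -> N3.N0=(alive,v0) N3.N1=(dead,v1) N3.N2=(suspect,v1) N3.N3=(suspect,v1) | N1.N0=(alive,v0) N1.N1=(dead,v1) N1.N2=(suspect,v1) N1.N3=(suspect,v1)
Op 10: gossip N2<->N1 -> N2.N0=(dead,v1) N2.N1=(dead,v1) N2.N2=(suspect,v1) N2.N3=(suspect,v1) | N1.N0=(dead,v1) N1.N1=(dead,v1) N1.N2=(suspect,v1) N1.N3=(suspect,v1)
Op 11: N1 marks N1=suspect -> (suspect,v2)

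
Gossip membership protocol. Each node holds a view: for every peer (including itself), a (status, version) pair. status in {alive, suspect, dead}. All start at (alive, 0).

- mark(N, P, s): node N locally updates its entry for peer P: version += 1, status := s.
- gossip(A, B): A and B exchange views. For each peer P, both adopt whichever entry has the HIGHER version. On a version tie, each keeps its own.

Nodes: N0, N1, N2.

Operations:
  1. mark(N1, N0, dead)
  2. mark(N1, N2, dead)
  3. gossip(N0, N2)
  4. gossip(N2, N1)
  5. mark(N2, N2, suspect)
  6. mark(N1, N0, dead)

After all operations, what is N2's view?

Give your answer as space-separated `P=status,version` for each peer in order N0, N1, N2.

Op 1: N1 marks N0=dead -> (dead,v1)
Op 2: N1 marks N2=dead -> (dead,v1)
Op 3: gossip N0<->N2 -> N0.N0=(alive,v0) N0.N1=(alive,v0) N0.N2=(alive,v0) | N2.N0=(alive,v0) N2.N1=(alive,v0) N2.N2=(alive,v0)
Op 4: gossip N2<->N1 -> N2.N0=(dead,v1) N2.N1=(alive,v0) N2.N2=(dead,v1) | N1.N0=(dead,v1) N1.N1=(alive,v0) N1.N2=(dead,v1)
Op 5: N2 marks N2=suspect -> (suspect,v2)
Op 6: N1 marks N0=dead -> (dead,v2)

Answer: N0=dead,1 N1=alive,0 N2=suspect,2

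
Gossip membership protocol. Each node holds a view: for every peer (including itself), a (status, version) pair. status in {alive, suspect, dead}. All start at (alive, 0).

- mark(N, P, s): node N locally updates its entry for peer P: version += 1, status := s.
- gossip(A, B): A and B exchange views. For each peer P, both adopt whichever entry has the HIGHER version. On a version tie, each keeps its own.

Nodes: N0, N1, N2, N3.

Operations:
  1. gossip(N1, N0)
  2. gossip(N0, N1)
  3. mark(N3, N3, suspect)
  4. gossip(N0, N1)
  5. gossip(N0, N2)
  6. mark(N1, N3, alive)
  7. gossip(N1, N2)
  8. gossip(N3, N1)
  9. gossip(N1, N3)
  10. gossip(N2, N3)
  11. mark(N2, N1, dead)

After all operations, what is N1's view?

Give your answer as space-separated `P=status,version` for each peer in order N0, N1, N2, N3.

Op 1: gossip N1<->N0 -> N1.N0=(alive,v0) N1.N1=(alive,v0) N1.N2=(alive,v0) N1.N3=(alive,v0) | N0.N0=(alive,v0) N0.N1=(alive,v0) N0.N2=(alive,v0) N0.N3=(alive,v0)
Op 2: gossip N0<->N1 -> N0.N0=(alive,v0) N0.N1=(alive,v0) N0.N2=(alive,v0) N0.N3=(alive,v0) | N1.N0=(alive,v0) N1.N1=(alive,v0) N1.N2=(alive,v0) N1.N3=(alive,v0)
Op 3: N3 marks N3=suspect -> (suspect,v1)
Op 4: gossip N0<->N1 -> N0.N0=(alive,v0) N0.N1=(alive,v0) N0.N2=(alive,v0) N0.N3=(alive,v0) | N1.N0=(alive,v0) N1.N1=(alive,v0) N1.N2=(alive,v0) N1.N3=(alive,v0)
Op 5: gossip N0<->N2 -> N0.N0=(alive,v0) N0.N1=(alive,v0) N0.N2=(alive,v0) N0.N3=(alive,v0) | N2.N0=(alive,v0) N2.N1=(alive,v0) N2.N2=(alive,v0) N2.N3=(alive,v0)
Op 6: N1 marks N3=alive -> (alive,v1)
Op 7: gossip N1<->N2 -> N1.N0=(alive,v0) N1.N1=(alive,v0) N1.N2=(alive,v0) N1.N3=(alive,v1) | N2.N0=(alive,v0) N2.N1=(alive,v0) N2.N2=(alive,v0) N2.N3=(alive,v1)
Op 8: gossip N3<->N1 -> N3.N0=(alive,v0) N3.N1=(alive,v0) N3.N2=(alive,v0) N3.N3=(suspect,v1) | N1.N0=(alive,v0) N1.N1=(alive,v0) N1.N2=(alive,v0) N1.N3=(alive,v1)
Op 9: gossip N1<->N3 -> N1.N0=(alive,v0) N1.N1=(alive,v0) N1.N2=(alive,v0) N1.N3=(alive,v1) | N3.N0=(alive,v0) N3.N1=(alive,v0) N3.N2=(alive,v0) N3.N3=(suspect,v1)
Op 10: gossip N2<->N3 -> N2.N0=(alive,v0) N2.N1=(alive,v0) N2.N2=(alive,v0) N2.N3=(alive,v1) | N3.N0=(alive,v0) N3.N1=(alive,v0) N3.N2=(alive,v0) N3.N3=(suspect,v1)
Op 11: N2 marks N1=dead -> (dead,v1)

Answer: N0=alive,0 N1=alive,0 N2=alive,0 N3=alive,1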